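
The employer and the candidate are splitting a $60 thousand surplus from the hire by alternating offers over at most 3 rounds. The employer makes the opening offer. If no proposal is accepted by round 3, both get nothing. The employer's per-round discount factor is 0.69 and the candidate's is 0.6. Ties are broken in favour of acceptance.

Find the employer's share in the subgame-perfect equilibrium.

Round 3 (the employer proposes): rejection yields 0 for the candidate; the employer offers 0 and keeps 60.
Round 2 (the candidate proposes): the employer can get 60 next round, worth 0.69 × 60 = 41.4 now, so the candidate offers 41.4, keeping 18.6.
Round 1 (the employer proposes): the candidate can get 18.6 next round, worth 0.6 × 18.6 = 11.16 now; the employer offers that and keeps 48.84.

48.84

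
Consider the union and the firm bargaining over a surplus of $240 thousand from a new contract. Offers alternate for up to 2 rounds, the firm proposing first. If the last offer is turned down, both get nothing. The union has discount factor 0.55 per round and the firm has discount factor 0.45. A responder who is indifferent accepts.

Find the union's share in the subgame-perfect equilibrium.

Round 2 (the union proposes): rejection yields 0 for the firm; the union offers 0 and keeps 240.
Round 1 (the firm proposes): the union can get 240 next round, worth 0.55 × 240 = 132 now; the firm offers that and keeps 108.

132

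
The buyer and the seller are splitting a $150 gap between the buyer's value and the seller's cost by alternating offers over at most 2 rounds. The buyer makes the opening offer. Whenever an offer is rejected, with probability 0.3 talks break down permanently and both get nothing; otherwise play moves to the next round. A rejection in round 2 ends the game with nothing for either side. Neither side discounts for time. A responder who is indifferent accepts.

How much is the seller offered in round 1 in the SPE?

Round 2 (the seller proposes): rejection yields 0 for the buyer; the seller offers 0 and keeps 150.
Round 1 (the buyer proposes): rejecting gives the seller an expected 0.7 × 150 = 105. The buyer offers 105 and keeps 150 − 105 = 45.

105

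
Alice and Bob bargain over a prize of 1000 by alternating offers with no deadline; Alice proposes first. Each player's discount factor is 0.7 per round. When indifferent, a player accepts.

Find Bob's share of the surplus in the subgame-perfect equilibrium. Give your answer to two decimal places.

Let x be Alice's share when Alice proposes and y be Bob's share when Bob proposes.
Bob accepts iff offered ≥ 0.7·y, so x = 1000 − 0.7y. Symmetrically y = 1000 − 0.7x.
Substituting: x = 1000 − 0.7(1000 − 0.7x), giving x(1 − 0.7·0.7) = 1000(1 − 0.7).
So x = 1000 × 0.3 / 0.51 ≈ 588.2353, and Bob receives 1000 − x ≈ 411.7647.

411.76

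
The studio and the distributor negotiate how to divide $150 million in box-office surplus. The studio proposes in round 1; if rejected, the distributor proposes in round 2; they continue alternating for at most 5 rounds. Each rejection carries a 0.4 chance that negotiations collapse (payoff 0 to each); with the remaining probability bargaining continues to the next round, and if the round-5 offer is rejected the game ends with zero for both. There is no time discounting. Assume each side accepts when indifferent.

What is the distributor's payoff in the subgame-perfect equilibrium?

48.96

Round 5 (the studio proposes): rejection yields 0 for the distributor; the studio offers 0 and keeps 150.
Round 4 (the distributor proposes): rejecting gives the studio an expected 0.6 × 150 = 90, so the distributor offers 90, keeping 60.
Round 3 (the studio proposes): rejecting gives the distributor an expected 0.6 × 60 = 36, so the studio offers 36, keeping 114.
Round 2 (the distributor proposes): rejecting gives the studio an expected 0.6 × 114 = 68.4, so the distributor offers 68.4, keeping 81.6.
Round 1 (the studio proposes): rejecting gives the distributor an expected 0.6 × 81.6 = 48.96. The studio offers 48.96 and keeps 150 − 48.96 = 101.04.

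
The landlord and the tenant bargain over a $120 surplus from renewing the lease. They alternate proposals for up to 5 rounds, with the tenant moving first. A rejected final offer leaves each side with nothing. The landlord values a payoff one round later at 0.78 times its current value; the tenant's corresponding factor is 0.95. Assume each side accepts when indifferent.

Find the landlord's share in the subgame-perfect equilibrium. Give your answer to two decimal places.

8.15

Round 5 (the tenant proposes): rejection yields 0 for the landlord; the tenant offers 0 and keeps 120.
Round 4 (the landlord proposes): the tenant can get 120 next round, worth 0.95 × 120 = 114 now; the landlord offers that and keeps 6.
Round 3 (the tenant proposes): the landlord can get 6 next round, worth 0.78 × 6 = 4.68 now, so the tenant offers 4.68, keeping 115.32.
Round 2 (the landlord proposes): the tenant can get 115.32 next round, worth 0.95 × 115.32 = 109.554 now. The landlord offers 109.554 and keeps 120 − 109.554 = 10.446.
Round 1 (the tenant proposes): the landlord can get 10.446 next round, worth 0.78 × 10.446 = 8.14788 now, so the tenant offers 8.14788, keeping 111.85212.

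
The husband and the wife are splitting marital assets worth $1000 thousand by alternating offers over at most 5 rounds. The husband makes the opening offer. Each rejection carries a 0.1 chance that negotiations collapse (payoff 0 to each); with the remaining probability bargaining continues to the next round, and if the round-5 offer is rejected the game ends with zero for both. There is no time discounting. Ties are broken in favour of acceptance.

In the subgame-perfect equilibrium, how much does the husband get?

837.1

By backward induction:
Round 5 (the husband proposes): rejection yields 0 for the wife; the husband offers 0 and keeps 1000.
Round 4 (the wife proposes): rejecting gives the husband an expected 0.9 × 1000 = 900; the wife offers that and keeps 100.
Round 3 (the husband proposes): rejecting gives the wife an expected 0.9 × 100 = 90; the husband offers that and keeps 910.
Round 2 (the wife proposes): rejecting gives the husband an expected 0.9 × 910 = 819. The wife offers 819 and keeps 1000 − 819 = 181.
Round 1 (the husband proposes): rejecting gives the wife an expected 0.9 × 181 = 162.9; the husband offers that and keeps 837.1.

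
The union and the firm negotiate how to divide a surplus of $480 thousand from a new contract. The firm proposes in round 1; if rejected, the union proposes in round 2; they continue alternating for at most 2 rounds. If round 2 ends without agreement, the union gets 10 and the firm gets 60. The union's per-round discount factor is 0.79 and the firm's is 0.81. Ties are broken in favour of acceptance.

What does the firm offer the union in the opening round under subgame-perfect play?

Round 2 (the union proposes): the firm gets 60 if talks fail, so the union offers 60 and keeps 420.
Round 1 (the firm proposes): the union can get 420 next round, worth 0.79 × 420 = 331.8 now; the firm offers that and keeps 148.2.

331.8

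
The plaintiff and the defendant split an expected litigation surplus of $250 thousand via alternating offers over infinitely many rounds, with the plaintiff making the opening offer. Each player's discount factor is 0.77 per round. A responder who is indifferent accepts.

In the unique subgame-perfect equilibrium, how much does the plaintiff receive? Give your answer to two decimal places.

When the plaintiff proposes, the defendant accepts any offer worth at least 0.77 times what the defendant would get by proposing next round; and vice versa.
This gives x = 250 − 0.77y and y = 250 − 0.77x, where x and y are each side's share when it proposes.
Hence (1 − 0.77·0.77)x = 250(1 − 0.77), i.e. 0.4071·x = 57.5.
x ≈ 141.2429; the defendant's share is 250 − x ≈ 108.7571.

141.24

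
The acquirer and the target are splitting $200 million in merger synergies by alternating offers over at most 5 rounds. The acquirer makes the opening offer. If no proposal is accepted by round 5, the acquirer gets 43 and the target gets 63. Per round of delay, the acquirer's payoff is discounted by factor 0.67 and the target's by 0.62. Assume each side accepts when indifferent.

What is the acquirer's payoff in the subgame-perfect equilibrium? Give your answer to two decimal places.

131.21

Work backward from the last round.
Round 5 (the acquirer proposes): the target gets 63 if talks fail, so the acquirer offers 63 and keeps 137.
Round 4 (the target proposes): the acquirer can get 137 next round, worth 0.67 × 137 = 91.79 now; the target offers that and keeps 108.21.
Round 3 (the acquirer proposes): the target can get 108.21 next round, worth 0.62 × 108.21 = 67.0902 now; the acquirer offers that and keeps 132.9098.
Round 2 (the target proposes): the acquirer can get 132.9098 next round, worth 0.67 × 132.9098 = 89.049566 now, so the target offers 89.049566, keeping 110.950434.
Round 1 (the acquirer proposes): the target can get 110.950434 next round, worth 0.62 × 110.950434 = 68.78926908 now; the acquirer offers that and keeps 131.21073092.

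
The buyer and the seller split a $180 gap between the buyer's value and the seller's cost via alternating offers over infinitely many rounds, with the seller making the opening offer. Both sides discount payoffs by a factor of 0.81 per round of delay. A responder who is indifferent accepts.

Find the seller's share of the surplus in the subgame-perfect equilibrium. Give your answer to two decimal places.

99.45

When the seller proposes, the buyer accepts any offer worth at least 0.81 times what the buyer would get by proposing next round; and vice versa.
This gives x = 180 − 0.81y and y = 180 − 0.81x, where x and y are each side's share when it proposes.
Hence (1 − 0.81·0.81)x = 180(1 − 0.81), i.e. 0.3439·x = 34.2.
x ≈ 99.4475; the buyer's share is 180 − x ≈ 80.5525.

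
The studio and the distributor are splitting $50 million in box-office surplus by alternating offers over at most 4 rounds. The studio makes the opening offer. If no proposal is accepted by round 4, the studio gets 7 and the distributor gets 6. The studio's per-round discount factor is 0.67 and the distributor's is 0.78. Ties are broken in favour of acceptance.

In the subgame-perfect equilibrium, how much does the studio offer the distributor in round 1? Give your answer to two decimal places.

Round 4 (the distributor proposes): the studio gets 7 if talks fail, so the distributor offers 7 and keeps 43.
Round 3 (the studio proposes): the distributor can get 43 next round, worth 0.78 × 43 = 33.54 now, so the studio offers 33.54, keeping 16.46.
Round 2 (the distributor proposes): the studio can get 16.46 next round, worth 0.67 × 16.46 = 11.0282 now, so the distributor offers 11.0282, keeping 38.9718.
Round 1 (the studio proposes): the distributor can get 38.9718 next round, worth 0.78 × 38.9718 = 30.398004 now, so the studio offers 30.398004, keeping 19.601996.

30.40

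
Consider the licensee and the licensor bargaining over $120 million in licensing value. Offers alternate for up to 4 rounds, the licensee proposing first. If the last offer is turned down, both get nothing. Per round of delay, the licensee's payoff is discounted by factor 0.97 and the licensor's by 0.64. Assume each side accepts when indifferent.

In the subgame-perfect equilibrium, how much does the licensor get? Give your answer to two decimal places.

49.98

Work backward from the last round.
Round 4 (the licensor proposes): rejection yields 0 for the licensee; the licensor offers 0 and keeps 120.
Round 3 (the licensee proposes): the licensor can get 120 next round, worth 0.64 × 120 = 76.8 now; the licensee offers that and keeps 43.2.
Round 2 (the licensor proposes): the licensee can get 43.2 next round, worth 0.97 × 43.2 = 41.904 now; the licensor offers that and keeps 78.096.
Round 1 (the licensee proposes): the licensor can get 78.096 next round, worth 0.64 × 78.096 = 49.98144 now; the licensee offers that and keeps 70.01856.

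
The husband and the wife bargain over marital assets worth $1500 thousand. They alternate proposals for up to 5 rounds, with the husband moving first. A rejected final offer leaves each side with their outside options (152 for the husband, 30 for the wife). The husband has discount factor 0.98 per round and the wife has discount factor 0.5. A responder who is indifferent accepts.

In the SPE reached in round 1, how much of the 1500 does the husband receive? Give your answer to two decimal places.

1470.45

Round 5 (the husband proposes): the wife gets 30 if talks fail, so the husband offers 30 and keeps 1470.
Round 4 (the wife proposes): the husband can get 1470 next round, worth 0.98 × 1470 = 1440.6 now; the wife offers that and keeps 59.4.
Round 3 (the husband proposes): the wife can get 59.4 next round, worth 0.5 × 59.4 = 29.7 now. The husband offers 29.7 and keeps 1500 − 29.7 = 1470.3.
Round 2 (the wife proposes): the husband can get 1470.3 next round, worth 0.98 × 1470.3 = 1440.894 now, so the wife offers 1440.894, keeping 59.106.
Round 1 (the husband proposes): the wife can get 59.106 next round, worth 0.5 × 59.106 = 29.553 now, so the husband offers 29.553, keeping 1470.447.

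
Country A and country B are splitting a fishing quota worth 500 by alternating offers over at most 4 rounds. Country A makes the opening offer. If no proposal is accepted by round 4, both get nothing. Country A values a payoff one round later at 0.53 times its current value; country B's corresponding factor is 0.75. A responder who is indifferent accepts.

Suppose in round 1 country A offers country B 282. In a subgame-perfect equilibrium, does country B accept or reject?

Round 4 (country B proposes): country A will accept anything ≥ 0, so country B offers 0 and keeps 500.
Round 3 (country A proposes): country B can get 500 next round, worth 0.75 × 500 = 375 now, so country A offers 375, keeping 125.
Round 2 (country B proposes): country A can get 125 next round, worth 0.53 × 125 = 66.25 now; country B offers that and keeps 433.75.
So by rejecting in round 1, country B gets 433.75 next round, worth 0.75 × 433.75 = 325.3125 now.
Offer 282 < 325.3125, so country B rejects.

Reject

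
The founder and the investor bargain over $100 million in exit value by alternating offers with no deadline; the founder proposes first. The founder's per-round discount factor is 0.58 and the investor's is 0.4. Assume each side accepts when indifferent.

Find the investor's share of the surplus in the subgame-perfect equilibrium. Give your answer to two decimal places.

When the founder proposes, the investor accepts any offer worth at least 0.4 times what the investor would get by proposing next round; and vice versa.
This gives x = 100 − 0.4y and y = 100 − 0.58x, where x and y are each side's share when it proposes.
Hence (1 − 0.4·0.58)x = 100(1 − 0.4), i.e. 0.768·x = 60.
x = 78.125; the investor's share is 100 − x = 21.875.

21.88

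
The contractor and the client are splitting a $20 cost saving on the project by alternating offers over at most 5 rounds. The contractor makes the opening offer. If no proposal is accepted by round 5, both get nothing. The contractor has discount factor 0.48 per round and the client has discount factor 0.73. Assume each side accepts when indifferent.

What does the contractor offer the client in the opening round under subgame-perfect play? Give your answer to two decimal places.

Round 5 (the contractor proposes): the client will accept anything ≥ 0, so the contractor offers 0 and keeps 20.
Round 4 (the client proposes): the contractor can get 20 next round, worth 0.48 × 20 = 9.6 now. The client offers 9.6 and keeps 20 − 9.6 = 10.4.
Round 3 (the contractor proposes): the client can get 10.4 next round, worth 0.73 × 10.4 = 7.592 now. The contractor offers 7.592 and keeps 20 − 7.592 = 12.408.
Round 2 (the client proposes): the contractor can get 12.408 next round, worth 0.48 × 12.408 = 5.95584 now; the client offers that and keeps 14.04416.
Round 1 (the contractor proposes): the client can get 14.04416 next round, worth 0.73 × 14.04416 = 10.2522368 now. The contractor offers 10.2522368 and keeps 20 − 10.2522368 = 9.7477632.

10.25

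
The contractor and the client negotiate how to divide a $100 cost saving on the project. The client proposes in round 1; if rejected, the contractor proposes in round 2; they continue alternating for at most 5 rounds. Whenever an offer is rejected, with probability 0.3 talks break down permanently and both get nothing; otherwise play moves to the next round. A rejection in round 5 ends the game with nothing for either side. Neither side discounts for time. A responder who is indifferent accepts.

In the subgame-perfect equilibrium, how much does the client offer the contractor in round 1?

By backward induction:
Round 5 (the client proposes): the contractor will accept anything ≥ 0, so the client offers 0 and keeps 100.
Round 4 (the contractor proposes): rejecting gives the client an expected 0.7 × 100 = 70; the contractor offers that and keeps 30.
Round 3 (the client proposes): rejecting gives the contractor an expected 0.7 × 30 = 21; the client offers that and keeps 79.
Round 2 (the contractor proposes): rejecting gives the client an expected 0.7 × 79 = 55.3; the contractor offers that and keeps 44.7.
Round 1 (the client proposes): rejecting gives the contractor an expected 0.7 × 44.7 = 31.29, so the client offers 31.29, keeping 68.71.

31.29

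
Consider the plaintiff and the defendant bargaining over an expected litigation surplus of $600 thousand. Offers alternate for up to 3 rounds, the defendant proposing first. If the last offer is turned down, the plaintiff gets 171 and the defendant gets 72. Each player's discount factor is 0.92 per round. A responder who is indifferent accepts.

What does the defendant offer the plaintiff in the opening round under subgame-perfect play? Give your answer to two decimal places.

Round 3 (the defendant proposes): the plaintiff gets 171 if talks fail, so the defendant offers 171 and keeps 429.
Round 2 (the plaintiff proposes): the defendant can get 429 next round, worth 0.92 × 429 = 394.68 now. The plaintiff offers 394.68 and keeps 600 − 394.68 = 205.32.
Round 1 (the defendant proposes): the plaintiff can get 205.32 next round, worth 0.92 × 205.32 = 188.8944 now, so the defendant offers 188.8944, keeping 411.1056.

188.89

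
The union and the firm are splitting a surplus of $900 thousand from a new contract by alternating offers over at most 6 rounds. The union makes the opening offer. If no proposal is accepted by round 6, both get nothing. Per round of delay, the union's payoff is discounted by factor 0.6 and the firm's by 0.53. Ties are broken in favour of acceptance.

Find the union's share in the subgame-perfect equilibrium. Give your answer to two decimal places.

600.29

Round 6 (the firm proposes): rejection yields 0 for the union; the firm offers 0 and keeps 900.
Round 5 (the union proposes): the firm can get 900 next round, worth 0.53 × 900 = 477 now, so the union offers 477, keeping 423.
Round 4 (the firm proposes): the union can get 423 next round, worth 0.6 × 423 = 253.8 now; the firm offers that and keeps 646.2.
Round 3 (the union proposes): the firm can get 646.2 next round, worth 0.53 × 646.2 = 342.486 now, so the union offers 342.486, keeping 557.514.
Round 2 (the firm proposes): the union can get 557.514 next round, worth 0.6 × 557.514 = 334.5084 now. The firm offers 334.5084 and keeps 900 − 334.5084 = 565.4916.
Round 1 (the union proposes): the firm can get 565.4916 next round, worth 0.53 × 565.4916 = 299.710548 now; the union offers that and keeps 600.289452.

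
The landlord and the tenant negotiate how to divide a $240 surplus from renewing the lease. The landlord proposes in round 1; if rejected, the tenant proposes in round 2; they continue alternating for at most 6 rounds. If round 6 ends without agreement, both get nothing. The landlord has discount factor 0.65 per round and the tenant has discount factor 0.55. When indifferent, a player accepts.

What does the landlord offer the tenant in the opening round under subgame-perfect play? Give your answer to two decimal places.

Work backward from the last round.
Round 6 (the tenant proposes): rejection yields 0 for the landlord; the tenant offers 0 and keeps 240.
Round 5 (the landlord proposes): the tenant can get 240 next round, worth 0.55 × 240 = 132 now. The landlord offers 132 and keeps 240 − 132 = 108.
Round 4 (the tenant proposes): the landlord can get 108 next round, worth 0.65 × 108 = 70.2 now. The tenant offers 70.2 and keeps 240 − 70.2 = 169.8.
Round 3 (the landlord proposes): the tenant can get 169.8 next round, worth 0.55 × 169.8 = 93.39 now; the landlord offers that and keeps 146.61.
Round 2 (the tenant proposes): the landlord can get 146.61 next round, worth 0.65 × 146.61 = 95.2965 now; the tenant offers that and keeps 144.7035.
Round 1 (the landlord proposes): the tenant can get 144.7035 next round, worth 0.55 × 144.7035 = 79.586925 now. The landlord offers 79.586925 and keeps 240 − 79.586925 = 160.413075.

79.59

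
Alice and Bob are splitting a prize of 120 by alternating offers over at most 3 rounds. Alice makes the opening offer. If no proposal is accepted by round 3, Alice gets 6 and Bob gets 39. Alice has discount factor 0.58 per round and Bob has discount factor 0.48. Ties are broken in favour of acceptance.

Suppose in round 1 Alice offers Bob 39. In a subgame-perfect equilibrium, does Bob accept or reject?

Accept

Round 3 (Alice proposes): Bob gets 39 if talks fail, so Alice offers 39 and keeps 81.
Round 2 (Bob proposes): Alice can get 81 next round, worth 0.58 × 81 = 46.98 now; Bob offers that and keeps 73.02.
So by rejecting in round 1, Bob gets 73.02 next round, worth 0.48 × 73.02 = 35.0496 now.
Offer 39 ≥ 35.0496, so Bob accepts.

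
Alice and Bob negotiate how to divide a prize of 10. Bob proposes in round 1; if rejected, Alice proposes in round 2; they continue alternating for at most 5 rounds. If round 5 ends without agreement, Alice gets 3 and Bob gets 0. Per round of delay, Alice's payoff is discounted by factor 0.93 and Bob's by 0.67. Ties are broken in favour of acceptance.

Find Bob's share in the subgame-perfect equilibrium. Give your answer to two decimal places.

By backward induction:
Round 5 (Bob proposes): Alice gets 3 if talks fail, so Bob offers 3 and keeps 7.
Round 4 (Alice proposes): Bob can get 7 next round, worth 0.67 × 7 = 4.69 now; Alice offers that and keeps 5.31.
Round 3 (Bob proposes): Alice can get 5.31 next round, worth 0.93 × 5.31 = 4.9383 now; Bob offers that and keeps 5.0617.
Round 2 (Alice proposes): Bob can get 5.0617 next round, worth 0.67 × 5.0617 = 3.391339 now; Alice offers that and keeps 6.608661.
Round 1 (Bob proposes): Alice can get 6.608661 next round, worth 0.93 × 6.608661 = 6.14605473 now. Bob offers 6.14605473 and keeps 10 − 6.14605473 = 3.85394527.

3.85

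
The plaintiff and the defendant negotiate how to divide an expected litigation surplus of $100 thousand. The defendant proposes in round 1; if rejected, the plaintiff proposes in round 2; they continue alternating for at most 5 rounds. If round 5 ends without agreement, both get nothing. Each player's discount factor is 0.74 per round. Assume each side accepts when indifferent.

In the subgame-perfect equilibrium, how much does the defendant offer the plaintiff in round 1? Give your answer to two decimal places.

29.78

Round 5 (the defendant proposes): the plaintiff will accept anything ≥ 0, so the defendant offers 0 and keeps 100.
Round 4 (the plaintiff proposes): the defendant can get 100 next round, worth 0.74 × 100 = 74 now, so the plaintiff offers 74, keeping 26.
Round 3 (the defendant proposes): the plaintiff can get 26 next round, worth 0.74 × 26 = 19.24 now. The defendant offers 19.24 and keeps 100 − 19.24 = 80.76.
Round 2 (the plaintiff proposes): the defendant can get 80.76 next round, worth 0.74 × 80.76 = 59.7624 now. The plaintiff offers 59.7624 and keeps 100 − 59.7624 = 40.2376.
Round 1 (the defendant proposes): the plaintiff can get 40.2376 next round, worth 0.74 × 40.2376 = 29.775824 now; the defendant offers that and keeps 70.224176.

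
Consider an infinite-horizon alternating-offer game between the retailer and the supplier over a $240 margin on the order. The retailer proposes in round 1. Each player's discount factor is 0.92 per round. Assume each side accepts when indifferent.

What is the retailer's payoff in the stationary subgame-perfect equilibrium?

125

Let x be the retailer's share when the retailer proposes and y be the supplier's share when the supplier proposes.
The supplier accepts iff offered ≥ 0.92·y, so x = 240 − 0.92y. Symmetrically y = 240 − 0.92x.
Substituting: x = 240 − 0.92(240 − 0.92x), giving x(1 − 0.92·0.92) = 240(1 − 0.92).
So x = 240 × 0.08 / 0.1536 = 125, and the supplier receives 240 − x = 115.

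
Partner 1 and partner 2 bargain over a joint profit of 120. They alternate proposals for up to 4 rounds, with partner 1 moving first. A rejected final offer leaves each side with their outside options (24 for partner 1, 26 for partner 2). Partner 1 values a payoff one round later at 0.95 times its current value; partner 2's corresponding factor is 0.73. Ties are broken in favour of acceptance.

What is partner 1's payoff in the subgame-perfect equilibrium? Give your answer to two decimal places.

Round 4 (partner 2 proposes): partner 1 gets 24 if talks fail, so partner 2 offers 24 and keeps 96.
Round 3 (partner 1 proposes): partner 2 can get 96 next round, worth 0.73 × 96 = 70.08 now; partner 1 offers that and keeps 49.92.
Round 2 (partner 2 proposes): partner 1 can get 49.92 next round, worth 0.95 × 49.92 = 47.424 now. Partner 2 offers 47.424 and keeps 120 − 47.424 = 72.576.
Round 1 (partner 1 proposes): partner 2 can get 72.576 next round, worth 0.73 × 72.576 = 52.98048 now; partner 1 offers that and keeps 67.01952.

67.02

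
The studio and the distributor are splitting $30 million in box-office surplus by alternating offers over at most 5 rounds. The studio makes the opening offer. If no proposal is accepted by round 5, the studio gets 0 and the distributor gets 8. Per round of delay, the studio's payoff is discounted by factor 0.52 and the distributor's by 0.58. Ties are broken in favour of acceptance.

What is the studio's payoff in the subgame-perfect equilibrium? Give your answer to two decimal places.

18.40

By backward induction:
Round 5 (the studio proposes): the distributor gets 8 if talks fail, so the studio offers 8 and keeps 22.
Round 4 (the distributor proposes): the studio can get 22 next round, worth 0.52 × 22 = 11.44 now; the distributor offers that and keeps 18.56.
Round 3 (the studio proposes): the distributor can get 18.56 next round, worth 0.58 × 18.56 = 10.7648 now. The studio offers 10.7648 and keeps 30 − 10.7648 = 19.2352.
Round 2 (the distributor proposes): the studio can get 19.2352 next round, worth 0.52 × 19.2352 = 10.002304 now; the distributor offers that and keeps 19.997696.
Round 1 (the studio proposes): the distributor can get 19.997696 next round, worth 0.58 × 19.997696 = 11.59866368 now; the studio offers that and keeps 18.40133632.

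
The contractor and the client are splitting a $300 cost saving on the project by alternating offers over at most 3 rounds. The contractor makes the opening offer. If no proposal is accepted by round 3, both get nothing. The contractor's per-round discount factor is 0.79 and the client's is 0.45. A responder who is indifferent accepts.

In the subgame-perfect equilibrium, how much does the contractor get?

Round 3 (the contractor proposes): the client will accept anything ≥ 0, so the contractor offers 0 and keeps 300.
Round 2 (the client proposes): the contractor can get 300 next round, worth 0.79 × 300 = 237 now; the client offers that and keeps 63.
Round 1 (the contractor proposes): the client can get 63 next round, worth 0.45 × 63 = 28.35 now. The contractor offers 28.35 and keeps 300 − 28.35 = 271.65.

271.65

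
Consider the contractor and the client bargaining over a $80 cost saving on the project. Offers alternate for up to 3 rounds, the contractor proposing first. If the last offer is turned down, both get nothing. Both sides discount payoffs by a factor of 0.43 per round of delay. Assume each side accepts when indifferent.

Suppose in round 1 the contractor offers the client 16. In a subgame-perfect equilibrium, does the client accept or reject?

Work out the client's continuation value if the offer is rejected.
Round 3 (the contractor proposes): rejection yields 0 for the client; the contractor offers 0 and keeps 80.
Round 2 (the client proposes): the contractor can get 80 next round, worth 0.43 × 80 = 34.4 now; the client offers that and keeps 45.6.
So by rejecting in round 1, the client gets 45.6 next round, worth 0.43 × 45.6 = 19.608 now.
Offer 16 < 19.608, so the client rejects.

Reject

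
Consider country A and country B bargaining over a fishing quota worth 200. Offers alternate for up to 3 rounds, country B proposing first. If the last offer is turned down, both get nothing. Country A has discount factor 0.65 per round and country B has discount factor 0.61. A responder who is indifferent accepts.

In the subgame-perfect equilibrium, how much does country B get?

149.3

Solve by backward induction from round 3.
Round 3 (country B proposes): country A will accept anything ≥ 0, so country B offers 0 and keeps 200.
Round 2 (country A proposes): country B can get 200 next round, worth 0.61 × 200 = 122 now; country A offers that and keeps 78.
Round 1 (country B proposes): country A can get 78 next round, worth 0.65 × 78 = 50.7 now, so country B offers 50.7, keeping 149.3.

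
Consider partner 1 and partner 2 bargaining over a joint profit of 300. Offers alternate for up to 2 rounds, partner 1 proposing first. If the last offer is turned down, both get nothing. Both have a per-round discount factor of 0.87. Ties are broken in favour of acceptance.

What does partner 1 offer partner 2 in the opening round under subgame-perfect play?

261

By backward induction:
Round 2 (partner 2 proposes): partner 1 will accept anything ≥ 0, so partner 2 offers 0 and keeps 300.
Round 1 (partner 1 proposes): partner 2 can get 300 next round, worth 0.87 × 300 = 261 now, so partner 1 offers 261, keeping 39.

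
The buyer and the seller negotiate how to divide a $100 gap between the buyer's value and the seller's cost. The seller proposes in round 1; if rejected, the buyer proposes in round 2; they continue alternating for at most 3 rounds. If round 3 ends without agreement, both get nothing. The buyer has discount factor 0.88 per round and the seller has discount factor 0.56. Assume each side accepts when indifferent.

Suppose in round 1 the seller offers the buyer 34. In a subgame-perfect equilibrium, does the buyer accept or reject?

Reject

Round 3 (the seller proposes): the buyer will accept anything ≥ 0, so the seller offers 0 and keeps 100.
Round 2 (the buyer proposes): the seller can get 100 next round, worth 0.56 × 100 = 56 now; the buyer offers that and keeps 44.
So by rejecting in round 1, the buyer gets 44 next round, worth 0.88 × 44 = 38.72 now.
Offer 34 < 38.72, so the buyer rejects.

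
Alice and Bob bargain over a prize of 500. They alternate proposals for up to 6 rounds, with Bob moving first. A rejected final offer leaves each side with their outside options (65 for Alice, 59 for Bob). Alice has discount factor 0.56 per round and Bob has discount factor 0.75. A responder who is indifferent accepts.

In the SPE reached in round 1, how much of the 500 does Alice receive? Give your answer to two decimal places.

Round 6 (Alice proposes): Bob gets 59 if talks fail, so Alice offers 59 and keeps 441.
Round 5 (Bob proposes): Alice can get 441 next round, worth 0.56 × 441 = 246.96 now. Bob offers 246.96 and keeps 500 − 246.96 = 253.04.
Round 4 (Alice proposes): Bob can get 253.04 next round, worth 0.75 × 253.04 = 189.78 now, so Alice offers 189.78, keeping 310.22.
Round 3 (Bob proposes): Alice can get 310.22 next round, worth 0.56 × 310.22 = 173.7232 now. Bob offers 173.7232 and keeps 500 − 173.7232 = 326.2768.
Round 2 (Alice proposes): Bob can get 326.2768 next round, worth 0.75 × 326.2768 = 244.7076 now. Alice offers 244.7076 and keeps 500 − 244.7076 = 255.2924.
Round 1 (Bob proposes): Alice can get 255.2924 next round, worth 0.56 × 255.2924 = 142.963744 now, so Bob offers 142.963744, keeping 357.036256.

142.96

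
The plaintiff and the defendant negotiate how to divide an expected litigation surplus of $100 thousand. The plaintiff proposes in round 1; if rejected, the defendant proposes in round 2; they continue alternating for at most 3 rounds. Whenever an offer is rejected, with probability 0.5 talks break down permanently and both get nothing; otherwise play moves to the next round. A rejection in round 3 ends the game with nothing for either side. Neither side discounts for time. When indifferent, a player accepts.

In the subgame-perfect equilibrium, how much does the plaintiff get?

75

Round 3 (the plaintiff proposes): the defendant will accept anything ≥ 0, so the plaintiff offers 0 and keeps 100.
Round 2 (the defendant proposes): rejecting gives the plaintiff an expected 0.5 × 100 = 50; the defendant offers that and keeps 50.
Round 1 (the plaintiff proposes): rejecting gives the defendant an expected 0.5 × 50 = 25; the plaintiff offers that and keeps 75.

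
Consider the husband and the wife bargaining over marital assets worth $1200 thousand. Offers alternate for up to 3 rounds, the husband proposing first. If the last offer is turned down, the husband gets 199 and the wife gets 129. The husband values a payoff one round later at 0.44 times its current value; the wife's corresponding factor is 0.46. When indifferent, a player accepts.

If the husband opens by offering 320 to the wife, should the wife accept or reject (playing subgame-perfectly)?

Reject

Work out the wife's continuation value if the offer is rejected.
Round 3 (the husband proposes): the wife gets 129 if talks fail, so the husband offers 129 and keeps 1071.
Round 2 (the wife proposes): the husband can get 1071 next round, worth 0.44 × 1071 = 471.24 now; the wife offers that and keeps 728.76.
So by rejecting in round 1, the wife gets 728.76 next round, worth 0.46 × 728.76 = 335.2296 now.
Offer 320 < 335.2296, so the wife rejects.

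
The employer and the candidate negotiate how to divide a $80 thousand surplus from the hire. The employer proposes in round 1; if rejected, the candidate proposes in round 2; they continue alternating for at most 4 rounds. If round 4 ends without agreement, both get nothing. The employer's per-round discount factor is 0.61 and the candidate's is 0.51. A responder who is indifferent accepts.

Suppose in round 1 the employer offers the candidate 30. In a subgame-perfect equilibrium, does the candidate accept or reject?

Accept

Work out the candidate's continuation value if the offer is rejected.
Round 4 (the candidate proposes): rejection yields 0 for the employer; the candidate offers 0 and keeps 80.
Round 3 (the employer proposes): the candidate can get 80 next round, worth 0.51 × 80 = 40.8 now, so the employer offers 40.8, keeping 39.2.
Round 2 (the candidate proposes): the employer can get 39.2 next round, worth 0.61 × 39.2 = 23.912 now; the candidate offers that and keeps 56.088.
So by rejecting in round 1, the candidate gets 56.088 next round, worth 0.51 × 56.088 = 28.60488 now.
Offer 30 ≥ 28.60488, so the candidate accepts.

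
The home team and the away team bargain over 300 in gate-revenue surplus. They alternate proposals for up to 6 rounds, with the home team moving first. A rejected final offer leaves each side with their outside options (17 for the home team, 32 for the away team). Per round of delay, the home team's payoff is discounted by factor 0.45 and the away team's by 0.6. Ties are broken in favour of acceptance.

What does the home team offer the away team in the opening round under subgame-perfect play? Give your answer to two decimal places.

138.11

Round 6 (the away team proposes): the home team gets 17 if talks fail, so the away team offers 17 and keeps 283.
Round 5 (the home team proposes): the away team can get 283 next round, worth 0.6 × 283 = 169.8 now, so the home team offers 169.8, keeping 130.2.
Round 4 (the away team proposes): the home team can get 130.2 next round, worth 0.45 × 130.2 = 58.59 now, so the away team offers 58.59, keeping 241.41.
Round 3 (the home team proposes): the away team can get 241.41 next round, worth 0.6 × 241.41 = 144.846 now. The home team offers 144.846 and keeps 300 − 144.846 = 155.154.
Round 2 (the away team proposes): the home team can get 155.154 next round, worth 0.45 × 155.154 = 69.8193 now; the away team offers that and keeps 230.1807.
Round 1 (the home team proposes): the away team can get 230.1807 next round, worth 0.6 × 230.1807 = 138.10842 now. The home team offers 138.10842 and keeps 300 − 138.10842 = 161.89158.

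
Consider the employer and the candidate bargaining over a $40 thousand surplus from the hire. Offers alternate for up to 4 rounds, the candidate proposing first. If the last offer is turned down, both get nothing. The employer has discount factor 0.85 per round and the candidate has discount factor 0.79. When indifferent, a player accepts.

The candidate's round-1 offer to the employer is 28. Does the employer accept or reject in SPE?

Reject

Round 4 (the employer proposes): the candidate will accept anything ≥ 0, so the employer offers 0 and keeps 40.
Round 3 (the candidate proposes): the employer can get 40 next round, worth 0.85 × 40 = 34 now. The candidate offers 34 and keeps 40 − 34 = 6.
Round 2 (the employer proposes): the candidate can get 6 next round, worth 0.79 × 6 = 4.74 now, so the employer offers 4.74, keeping 35.26.
So by rejecting in round 1, the employer gets 35.26 next round, worth 0.85 × 35.26 = 29.971 now.
Offer 28 < 29.971, so the employer rejects.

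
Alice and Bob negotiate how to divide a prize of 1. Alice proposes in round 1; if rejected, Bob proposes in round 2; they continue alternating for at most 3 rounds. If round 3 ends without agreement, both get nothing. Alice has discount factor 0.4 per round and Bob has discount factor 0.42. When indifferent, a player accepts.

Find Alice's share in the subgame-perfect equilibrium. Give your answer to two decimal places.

Round 3 (Alice proposes): rejection yields 0 for Bob; Alice offers 0 and keeps 1.
Round 2 (Bob proposes): Alice can get 1 next round, worth 0.4 × 1 = 0.4 now; Bob offers that and keeps 0.6.
Round 1 (Alice proposes): Bob can get 0.6 next round, worth 0.42 × 0.6 = 0.252 now. Alice offers 0.252 and keeps 1 − 0.252 = 0.748.

0.75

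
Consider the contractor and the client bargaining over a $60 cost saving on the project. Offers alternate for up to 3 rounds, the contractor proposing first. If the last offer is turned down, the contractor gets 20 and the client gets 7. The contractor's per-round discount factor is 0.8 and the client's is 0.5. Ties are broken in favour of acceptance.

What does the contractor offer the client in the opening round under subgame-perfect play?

Round 3 (the contractor proposes): the client gets 7 if talks fail, so the contractor offers 7 and keeps 53.
Round 2 (the client proposes): the contractor can get 53 next round, worth 0.8 × 53 = 42.4 now, so the client offers 42.4, keeping 17.6.
Round 1 (the contractor proposes): the client can get 17.6 next round, worth 0.5 × 17.6 = 8.8 now; the contractor offers that and keeps 51.2.

8.8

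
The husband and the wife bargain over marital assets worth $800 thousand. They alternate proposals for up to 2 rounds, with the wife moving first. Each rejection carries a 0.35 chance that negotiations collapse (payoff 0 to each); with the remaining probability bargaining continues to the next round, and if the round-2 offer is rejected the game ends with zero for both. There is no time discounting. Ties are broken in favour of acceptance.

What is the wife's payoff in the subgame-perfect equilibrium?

By backward induction:
Round 2 (the husband proposes): rejection yields 0 for the wife; the husband offers 0 and keeps 800.
Round 1 (the wife proposes): rejecting gives the husband an expected 0.65 × 800 = 520; the wife offers that and keeps 280.

280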